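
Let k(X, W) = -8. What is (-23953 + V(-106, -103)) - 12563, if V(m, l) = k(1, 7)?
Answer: -36524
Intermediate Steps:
V(m, l) = -8
(-23953 + V(-106, -103)) - 12563 = (-23953 - 8) - 12563 = -23961 - 12563 = -36524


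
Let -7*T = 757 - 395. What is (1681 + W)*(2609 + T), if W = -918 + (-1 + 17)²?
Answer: 18241119/7 ≈ 2.6059e+6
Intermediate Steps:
T = -362/7 (T = -(757 - 395)/7 = -⅐*362 = -362/7 ≈ -51.714)
W = -662 (W = -918 + 16² = -918 + 256 = -662)
(1681 + W)*(2609 + T) = (1681 - 662)*(2609 - 362/7) = 1019*(17901/7) = 18241119/7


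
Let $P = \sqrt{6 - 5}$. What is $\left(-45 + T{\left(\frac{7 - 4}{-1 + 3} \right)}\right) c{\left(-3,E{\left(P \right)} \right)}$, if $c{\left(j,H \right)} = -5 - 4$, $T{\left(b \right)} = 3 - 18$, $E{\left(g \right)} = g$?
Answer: $540$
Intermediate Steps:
$P = 1$ ($P = \sqrt{1} = 1$)
$T{\left(b \right)} = -15$ ($T{\left(b \right)} = 3 - 18 = -15$)
$c{\left(j,H \right)} = -9$
$\left(-45 + T{\left(\frac{7 - 4}{-1 + 3} \right)}\right) c{\left(-3,E{\left(P \right)} \right)} = \left(-45 - 15\right) \left(-9\right) = \left(-60\right) \left(-9\right) = 540$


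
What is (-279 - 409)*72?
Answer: -49536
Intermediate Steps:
(-279 - 409)*72 = -688*72 = -49536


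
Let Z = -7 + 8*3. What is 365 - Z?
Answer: 348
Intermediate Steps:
Z = 17 (Z = -7 + 24 = 17)
365 - Z = 365 - 1*17 = 365 - 17 = 348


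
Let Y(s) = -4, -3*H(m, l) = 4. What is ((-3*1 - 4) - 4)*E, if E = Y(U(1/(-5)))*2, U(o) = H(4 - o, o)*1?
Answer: 88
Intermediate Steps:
H(m, l) = -4/3 (H(m, l) = -⅓*4 = -4/3)
U(o) = -4/3 (U(o) = -4/3*1 = -4/3)
E = -8 (E = -4*2 = -8)
((-3*1 - 4) - 4)*E = ((-3*1 - 4) - 4)*(-8) = ((-3 - 4) - 4)*(-8) = (-7 - 4)*(-8) = -11*(-8) = 88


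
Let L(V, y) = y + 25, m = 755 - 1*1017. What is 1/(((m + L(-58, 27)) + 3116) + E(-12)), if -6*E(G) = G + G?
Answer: 1/2910 ≈ 0.00034364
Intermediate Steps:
m = -262 (m = 755 - 1017 = -262)
L(V, y) = 25 + y
E(G) = -G/3 (E(G) = -(G + G)/6 = -G/3)
1/(((m + L(-58, 27)) + 3116) + E(-12)) = 1/(((-262 + (25 + 27)) + 3116) - 1/3*(-12)) = 1/(((-262 + 52) + 3116) + 4) = 1/((-210 + 3116) + 4) = 1/(2906 + 4) = 1/2910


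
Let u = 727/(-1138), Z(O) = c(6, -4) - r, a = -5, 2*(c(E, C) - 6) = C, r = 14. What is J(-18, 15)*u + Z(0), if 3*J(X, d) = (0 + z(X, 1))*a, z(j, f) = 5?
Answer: -15965/3414 ≈ -4.6763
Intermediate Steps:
c(E, C) = 6 + C/2
Z(O) = -10 (Z(O) = (6 + (½)*(-4)) - 1*14 = (6 - 2) - 14 = 4 - 14 = -10)
u = -727/1138 (u = 727*(-1/1138) = -727/1138 ≈ -0.63884)
J(X, d) = -25/3 (J(X, d) = ((0 + 5)*(-5))/3 = (5*(-5))/3 = (⅓)*(-25) = -25/3)
J(-18, 15)*u + Z(0) = -25/3*(-727/1138) - 10 = 18175/3414 - 10 = -15965/3414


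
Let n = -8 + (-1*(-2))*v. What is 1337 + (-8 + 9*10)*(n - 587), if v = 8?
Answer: -46141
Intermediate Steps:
n = 8 (n = -8 - 1*(-2)*8 = -8 + 2*8 = -8 + 16 = 8)
1337 + (-8 + 9*10)*(n - 587) = 1337 + (-8 + 9*10)*(8 - 587) = 1337 + (-8 + 90)*(-579) = 1337 + 82*(-579) = 1337 - 47478 = -46141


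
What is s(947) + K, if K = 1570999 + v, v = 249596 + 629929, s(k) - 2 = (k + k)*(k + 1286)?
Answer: 6679828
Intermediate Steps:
s(k) = 2 + 2*k*(1286 + k) (s(k) = 2 + (k + k)*(k + 1286) = 2 + (2*k)*(1286 + k) = 2 + 2*k*(1286 + k))
v = 879525
K = 2450524 (K = 1570999 + 879525 = 2450524)
s(947) + K = (2 + 2*947² + 2572*947) + 2450524 = (2 + 2*896809 + 2435684) + 2450524 = (2 + 1793618 + 2435684) + 2450524 = 4229304 + 2450524 = 6679828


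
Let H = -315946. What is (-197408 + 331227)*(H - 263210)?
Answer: -77502076764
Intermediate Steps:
(-197408 + 331227)*(H - 263210) = (-197408 + 331227)*(-315946 - 263210) = 133819*(-579156) = -77502076764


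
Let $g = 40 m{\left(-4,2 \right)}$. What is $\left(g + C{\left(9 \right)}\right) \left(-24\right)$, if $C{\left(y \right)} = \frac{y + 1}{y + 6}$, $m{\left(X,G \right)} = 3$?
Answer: $-2896$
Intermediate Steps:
$g = 120$ ($g = 40 \cdot 3 = 120$)
$C{\left(y \right)} = \frac{1 + y}{6 + y}$
$\left(g + C{\left(9 \right)}\right) \left(-24\right) = \left(120 + \frac{1 + 9}{6 + 9}\right) \left(-24\right) = \left(120 + \frac{1}{15} \cdot 10\right) \left(-24\right) = \left(120 + \frac{2}{3}\right) \left(-24\right) = \frac{362}{3} \left(-24\right) = -2896$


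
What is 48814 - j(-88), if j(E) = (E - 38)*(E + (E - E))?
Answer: 37726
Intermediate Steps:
j(E) = E*(-38 + E) (j(E) = (-38 + E)*(E + 0) = (-38 + E)*E = E*(-38 + E))
48814 - j(-88) = 48814 - (-88)*(-38 - 88) = 48814 - (-88)*(-126) = 48814 - 1*11088 = 48814 - 11088 = 37726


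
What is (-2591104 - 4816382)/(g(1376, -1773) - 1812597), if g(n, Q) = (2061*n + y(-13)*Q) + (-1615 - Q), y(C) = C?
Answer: -3703743/523273 ≈ -7.0780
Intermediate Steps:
g(n, Q) = -1615 - 14*Q + 2061*n (g(n, Q) = (2061*n - 13*Q) + (-1615 - Q) = (-13*Q + 2061*n) + (-1615 - Q) = -1615 - 14*Q + 2061*n)
(-2591104 - 4816382)/(g(1376, -1773) - 1812597) = (-2591104 - 4816382)/((-1615 - 14*(-1773) + 2061*1376) - 1812597) = -7407486/((-1615 + 24822 + 2835936) - 1812597) = -7407486/(2859143 - 1812597) = -7407486/1046546 = -7407486*1/1046546 = -3703743/523273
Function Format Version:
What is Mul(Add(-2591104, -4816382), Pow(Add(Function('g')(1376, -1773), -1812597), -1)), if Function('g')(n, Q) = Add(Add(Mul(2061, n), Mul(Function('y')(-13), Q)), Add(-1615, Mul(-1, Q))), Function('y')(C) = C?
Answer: Rational(-3703743, 523273) ≈ -7.0780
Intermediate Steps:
Function('g')(n, Q) = Add(-1615, Mul(-14, Q), Mul(2061, n)) (Function('g')(n, Q) = Add(Add(Mul(2061, n), Mul(-13, Q)), Add(-1615, Mul(-1, Q))) = Add(Add(Mul(-13, Q), Mul(2061, n)), Add(-1615, Mul(-1, Q))) = Add(-1615, Mul(-14, Q), Mul(2061, n)))
Mul(Add(-2591104, -4816382), Pow(Add(Function('g')(1376, -1773), -1812597), -1)) = Mul(Add(-2591104, -4816382), Pow(Add(Add(-1615, Mul(-14, -1773), Mul(2061, 1376)), -1812597), -1)) = Mul(-7407486, Pow(Add(Add(-1615, 24822, 2835936), -1812597), -1)) = Mul(-7407486, Pow(Add(2859143, -1812597), -1)) = Mul(-7407486, Pow(1046546, -1)) = Mul(-7407486, Rational(1, 1046546)) = Rational(-3703743, 523273)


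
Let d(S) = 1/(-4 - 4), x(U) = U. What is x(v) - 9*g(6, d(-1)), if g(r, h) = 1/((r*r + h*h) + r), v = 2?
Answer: 4802/2689 ≈ 1.7858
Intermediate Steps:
d(S) = -⅛ (d(S) = 1/(-8) = -⅛)
g(r, h) = 1/(r + h² + r²) (g(r, h) = 1/((r² + h²) + r) = 1/((h² + r²) + r) = 1/(r + h² + r²))
x(v) - 9*g(6, d(-1)) = 2 - 9/(6 + (-⅛)² + 6²) = 2 - 9/(6 + 1/64 + 36) = 2 - 9/2689/64 = 2 - 9*64/2689 = 2 - 576/2689 = 4802/2689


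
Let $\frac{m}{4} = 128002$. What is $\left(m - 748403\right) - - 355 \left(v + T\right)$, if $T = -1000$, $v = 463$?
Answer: $-427030$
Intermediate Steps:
$m = 512008$ ($m = 4 \cdot 128002 = 512008$)
$\left(m - 748403\right) - - 355 \left(v + T\right) = \left(512008 - 748403\right) - - 355 \left(463 - 1000\right) = \left(512008 - 748403\right) - \left(-355\right) \left(-537\right) = -236395 - 190635 = -427030$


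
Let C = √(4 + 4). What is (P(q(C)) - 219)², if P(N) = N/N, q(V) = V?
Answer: 47524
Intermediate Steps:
C = 2*√2 (C = √8 = 2*√2 ≈ 2.8284)
P(N) = 1
(P(q(C)) - 219)² = (1 - 219)² = (-218)² = 47524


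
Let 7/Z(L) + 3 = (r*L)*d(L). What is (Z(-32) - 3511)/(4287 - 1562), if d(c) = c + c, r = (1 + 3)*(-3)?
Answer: -86296876/66977775 ≈ -1.2884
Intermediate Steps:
r = -12 (r = 4*(-3) = -12)
d(c) = 2*c
Z(L) = 7/(-3 - 24*L**2) (Z(L) = 7/(-3 + (-12*L)*(2*L)) = 7/(-3 - 24*L**2))
(Z(-32) - 3511)/(4287 - 1562) = (7/(3*(-1 - 8*(-32)**2)) - 3511)/(4287 - 1562) = (7/(3*(-1 - 8*1024)) - 3511)/2725 = (7/(3*(-1 - 8192)) - 3511)*(1/2725) = ((7/3)/(-8193) - 3511)*(1/2725) = ((7/3)*(-1/8193) - 3511)*(1/2725) = (-7/24579 - 3511)*(1/2725) = -86296876/24579*1/2725 = -86296876/66977775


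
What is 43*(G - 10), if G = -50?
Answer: -2580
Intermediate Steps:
43*(G - 10) = 43*(-50 - 10) = 43*(-60) = -2580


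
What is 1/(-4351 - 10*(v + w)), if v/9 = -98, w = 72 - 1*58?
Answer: 1/4329 ≈ 0.00023100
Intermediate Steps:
w = 14 (w = 72 - 58 = 14)
v = -882 (v = 9*(-98) = -882)
1/(-4351 - 10*(v + w)) = 1/(-4351 - 10*(-882 + 14)) = 1/(-4351 - 10*(-868)) = 1/(-4351 + 8680) = 1/4329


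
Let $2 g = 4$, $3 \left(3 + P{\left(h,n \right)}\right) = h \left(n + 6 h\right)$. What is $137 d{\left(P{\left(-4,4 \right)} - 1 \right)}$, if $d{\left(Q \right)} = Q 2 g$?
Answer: $\frac{37264}{3} \approx 12421.0$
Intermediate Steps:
$P{\left(h,n \right)} = -3 + \frac{h \left(n + 6 h\right)}{3}$
$g = 2$ ($g = \frac{1}{2} \cdot 4 = 2$)
$d{\left(Q \right)} = 4 Q$ ($d{\left(Q \right)} = Q 2 \cdot 2 = 2 Q 2 = 4 Q$)
$137 d{\left(P{\left(-4,4 \right)} - 1 \right)} = 137 \cdot 4 \left(\left(-3 + 2 \left(-4\right)^{2} + \frac{1}{3} \left(-4\right) 4\right) - 1\right) = 137 \cdot 4 \left(\left(-3 + 2 \cdot 16 - \frac{16}{3}\right) - 1\right) = 137 \cdot 4 \left(\left(-3 + 32 - \frac{16}{3}\right) - 1\right) = 137 \cdot 4 \left(\frac{71}{3} - 1\right) = 137 \cdot 4 \cdot \frac{68}{3} = 137 \cdot \frac{272}{3} = \frac{37264}{3}$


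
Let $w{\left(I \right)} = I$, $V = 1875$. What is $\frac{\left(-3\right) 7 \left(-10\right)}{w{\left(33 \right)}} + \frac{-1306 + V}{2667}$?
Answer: $\frac{192949}{29337} \approx 6.577$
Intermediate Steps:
$\frac{\left(-3\right) 7 \left(-10\right)}{w{\left(33 \right)}} + \frac{-1306 + V}{2667} = \frac{\left(-3\right) 7 \left(-10\right)}{33} + \frac{-1306 + 1875}{2667} = \left(-21\right) \left(-10\right) \frac{1}{33} + 569 \cdot \frac{1}{2667} = 210 \cdot \frac{1}{33} + \frac{569}{2667} = \frac{70}{11} + \frac{569}{2667} = \frac{192949}{29337}$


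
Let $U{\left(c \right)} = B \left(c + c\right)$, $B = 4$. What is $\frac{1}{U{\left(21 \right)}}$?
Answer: $\frac{1}{168} \approx 0.0059524$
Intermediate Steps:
$U{\left(c \right)} = 8 c$ ($U{\left(c \right)} = 4 \left(c + c\right) = 4 \cdot 2 c = 8 c$)
$\frac{1}{U{\left(21 \right)}} = \frac{1}{8 \cdot 21} = \frac{1}{168}$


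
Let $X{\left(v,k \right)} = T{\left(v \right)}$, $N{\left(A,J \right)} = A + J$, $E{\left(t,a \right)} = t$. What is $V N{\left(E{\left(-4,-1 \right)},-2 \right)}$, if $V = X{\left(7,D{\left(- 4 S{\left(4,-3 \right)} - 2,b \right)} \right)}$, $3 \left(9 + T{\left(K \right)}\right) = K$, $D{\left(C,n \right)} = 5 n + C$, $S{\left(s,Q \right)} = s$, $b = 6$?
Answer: $40$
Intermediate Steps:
$D{\left(C,n \right)} = C + 5 n$
$T{\left(K \right)} = -9 + \frac{K}{3}$
$X{\left(v,k \right)} = -9 + \frac{v}{3}$
$V = - \frac{20}{3}$ ($V = -9 + \frac{1}{3} \cdot 7 = -9 + \frac{7}{3} = - \frac{20}{3} \approx -6.6667$)
$V N{\left(E{\left(-4,-1 \right)},-2 \right)} = - \frac{20 \left(-4 - 2\right)}{3} = \left(- \frac{20}{3}\right) \left(-6\right) = 40$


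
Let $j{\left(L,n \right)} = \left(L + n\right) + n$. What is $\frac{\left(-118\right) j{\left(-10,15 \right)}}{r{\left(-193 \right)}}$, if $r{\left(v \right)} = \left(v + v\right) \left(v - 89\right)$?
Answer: $- \frac{590}{27213} \approx -0.021681$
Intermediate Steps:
$j{\left(L,n \right)} = L + 2 n$
$r{\left(v \right)} = 2 v \left(-89 + v\right)$
$\frac{\left(-118\right) j{\left(-10,15 \right)}}{r{\left(-193 \right)}} = \frac{\left(-118\right) \left(-10 + 2 \cdot 15\right)}{2 \left(-193\right) \left(-89 - 193\right)} = \frac{\left(-118\right) \left(-10 + 30\right)}{2 \left(-193\right) \left(-282\right)} = \frac{\left(-118\right) 20}{108852} = \left(-2360\right) \frac{1}{108852} = - \frac{590}{27213}$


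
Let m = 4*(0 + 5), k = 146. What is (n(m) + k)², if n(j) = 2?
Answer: 21904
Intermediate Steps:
m = 20 (m = 4*5 = 20)
(n(m) + k)² = (2 + 146)² = 148² = 21904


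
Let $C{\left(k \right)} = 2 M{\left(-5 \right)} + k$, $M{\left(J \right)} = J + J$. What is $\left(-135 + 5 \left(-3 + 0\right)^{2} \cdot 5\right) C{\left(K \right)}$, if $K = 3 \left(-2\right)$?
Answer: $-2340$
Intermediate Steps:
$M{\left(J \right)} = 2 J$
$K = -6$
$C{\left(k \right)} = -20 + k$ ($C{\left(k \right)} = 2 \cdot 2 \left(-5\right) + k = 2 \left(-10\right) + k = -20 + k$)
$\left(-135 + 5 \left(-3 + 0\right)^{2} \cdot 5\right) C{\left(K \right)} = \left(-135 + 5 \left(-3 + 0\right)^{2} \cdot 5\right) \left(-20 - 6\right) = \left(-135 + 5 \left(-3\right)^{2} \cdot 5\right) \left(-26\right) = \left(-135 + 5 \cdot 9 \cdot 5\right) \left(-26\right) = \left(-135 + 45 \cdot 5\right) \left(-26\right) = \left(-135 + 225\right) \left(-26\right) = 90 \left(-26\right) = -2340$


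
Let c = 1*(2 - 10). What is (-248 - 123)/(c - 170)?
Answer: 371/178 ≈ 2.0843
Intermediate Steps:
c = -8 (c = 1*(-8) = -8)
(-248 - 123)/(c - 170) = (-248 - 123)/(-8 - 170) = -371/(-178) = -371*(-1/178) = 371/178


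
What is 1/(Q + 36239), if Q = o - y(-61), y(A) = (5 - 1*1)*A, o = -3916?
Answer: 1/32567 ≈ 3.0706e-5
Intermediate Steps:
y(A) = 4*A (y(A) = (5 - 1)*A = 4*A)
Q = -3672 (Q = -3916 - 4*(-61) = -3916 - 1*(-244) = -3916 + 244 = -3672)
1/(Q + 36239) = 1/(-3672 + 36239) = 1/32567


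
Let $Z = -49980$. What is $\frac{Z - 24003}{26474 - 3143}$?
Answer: $- \frac{3523}{1111} \approx -3.171$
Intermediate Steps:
$\frac{Z - 24003}{26474 - 3143} = \frac{-49980 - 24003}{26474 - 3143} = - \frac{73983}{23331} = \left(-73983\right) \frac{1}{23331} = - \frac{3523}{1111}$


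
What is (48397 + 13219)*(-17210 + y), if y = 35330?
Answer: 1116481920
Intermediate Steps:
(48397 + 13219)*(-17210 + y) = (48397 + 13219)*(-17210 + 35330) = 61616*18120 = 1116481920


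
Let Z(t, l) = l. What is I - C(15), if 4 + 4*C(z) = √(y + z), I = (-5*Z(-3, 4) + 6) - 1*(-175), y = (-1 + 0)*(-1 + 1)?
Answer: 162 - √15/4 ≈ 161.03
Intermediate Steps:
y = 0 (y = -1*0 = 0)
I = 161 (I = (-5*4 + 6) - 1*(-175) = (-20 + 6) + 175 = -14 + 175 = 161)
C(z) = -1 + √z/4 (C(z) = -1 + √(0 + z)/4 = -1 + √z/4)
I - C(15) = 161 - (-1 + √15/4) = 161 + (1 - √15/4) = 162 - √15/4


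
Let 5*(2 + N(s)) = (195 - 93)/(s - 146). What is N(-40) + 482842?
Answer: 74840183/155 ≈ 4.8284e+5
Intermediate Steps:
N(s) = -2 + 102/(5*(-146 + s)) (N(s) = -2 + ((195 - 93)/(s - 146))/5 = -2 + (102/(-146 + s))/5 = -2 + 102/(5*(-146 + s)))
N(-40) + 482842 = 2*(781 - 5*(-40))/(5*(-146 - 40)) + 482842 = (⅖)*(781 + 200)/(-186) + 482842 = (⅖)*(-1/186)*981 + 482842 = -327/155 + 482842 = 74840183/155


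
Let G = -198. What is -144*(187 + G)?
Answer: 1584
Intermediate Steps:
-144*(187 + G) = -144*(187 - 198) = -144*(-11) = 1584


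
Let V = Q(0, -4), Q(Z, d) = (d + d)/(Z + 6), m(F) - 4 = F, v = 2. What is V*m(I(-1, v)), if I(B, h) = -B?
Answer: -20/3 ≈ -6.6667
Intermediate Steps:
m(F) = 4 + F
Q(Z, d) = 2*d/(6 + Z) (Q(Z, d) = (2*d)/(6 + Z) = 2*d/(6 + Z))
V = -4/3 (V = 2*(-4)/(6 + 0) = 2*(-4)/6 = 2*(-4)*(⅙) = -4/3 ≈ -1.3333)
V*m(I(-1, v)) = -4*(4 - 1*(-1))/3 = -4*(4 + 1)/3 = -4/3*5 = -20/3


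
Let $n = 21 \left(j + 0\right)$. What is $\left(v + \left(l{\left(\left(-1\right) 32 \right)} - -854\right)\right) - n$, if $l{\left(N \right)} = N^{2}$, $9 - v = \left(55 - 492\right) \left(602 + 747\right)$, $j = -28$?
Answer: $591988$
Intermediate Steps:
$v = 589522$ ($v = 9 - \left(55 - 492\right) \left(602 + 747\right) = 9 - \left(-437\right) 1349 = 9 - -589513 = 9 + 589513 = 589522$)
$n = -588$ ($n = 21 \left(-28 + 0\right) = 21 \left(-28\right) = -588$)
$\left(v + \left(l{\left(\left(-1\right) 32 \right)} - -854\right)\right) - n = \left(589522 - \left(-854 - \left(\left(-1\right) 32\right)^{2}\right)\right) - -588 = \left(589522 + \left(\left(-32\right)^{2} + 854\right)\right) + 588 = \left(589522 + \left(1024 + 854\right)\right) + 588 = \left(589522 + 1878\right) + 588 = 591400 + 588 = 591988$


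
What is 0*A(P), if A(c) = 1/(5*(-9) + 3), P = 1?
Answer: 0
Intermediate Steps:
A(c) = -1/42 (A(c) = 1/(-45 + 3) = 1/(-42) = -1/42)
0*A(P) = 0*(-1/42) = 0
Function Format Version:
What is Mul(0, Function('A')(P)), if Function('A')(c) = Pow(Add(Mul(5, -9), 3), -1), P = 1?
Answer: 0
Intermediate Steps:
Function('A')(c) = Rational(-1, 42) (Function('A')(c) = Pow(Add(-45, 3), -1) = Pow(-42, -1) = Rational(-1, 42))
Mul(0, Function('A')(P)) = Mul(0, Rational(-1, 42)) = 0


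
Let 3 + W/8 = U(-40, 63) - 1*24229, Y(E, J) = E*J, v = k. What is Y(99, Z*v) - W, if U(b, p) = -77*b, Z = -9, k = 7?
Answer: 162979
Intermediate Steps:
v = 7
W = -169216 (W = -24 + 8*(-77*(-40) - 1*24229) = -24 + 8*(3080 - 24229) = -24 + 8*(-21149) = -24 - 169192 = -169216)
Y(99, Z*v) - W = 99*(-9*7) - 1*(-169216) = 99*(-63) + 169216 = -6237 + 169216 = 162979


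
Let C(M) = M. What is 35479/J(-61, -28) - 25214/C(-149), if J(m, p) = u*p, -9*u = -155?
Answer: 61851421/646660 ≈ 95.647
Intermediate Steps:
u = 155/9 (u = -1/9*(-155) = 155/9 ≈ 17.222)
J(m, p) = 155*p/9
35479/J(-61, -28) - 25214/C(-149) = 35479/(((155/9)*(-28))) - 25214/(-149) = 35479/(-4340/9) - 25214*(-1/149) = 35479*(-9/4340) + 25214/149 = -319311/4340 + 25214/149 = 61851421/646660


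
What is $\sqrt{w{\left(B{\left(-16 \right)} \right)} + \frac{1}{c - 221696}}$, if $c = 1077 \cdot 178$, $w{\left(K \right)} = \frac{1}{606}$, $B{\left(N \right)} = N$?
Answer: $\frac{\sqrt{33376440810}}{4543485} \approx 0.04021$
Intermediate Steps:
$w{\left(K \right)} = \frac{1}{606}$
$c = 191706$
$\sqrt{w{\left(B{\left(-16 \right)} \right)} + \frac{1}{c - 221696}} = \sqrt{\frac{1}{606} + \frac{1}{191706 - 221696}} = \sqrt{\frac{1}{606} + \frac{1}{-29990}} = \sqrt{\frac{1}{606} - \frac{1}{29990}} = \sqrt{\frac{7346}{4543485}} = \frac{\sqrt{33376440810}}{4543485}$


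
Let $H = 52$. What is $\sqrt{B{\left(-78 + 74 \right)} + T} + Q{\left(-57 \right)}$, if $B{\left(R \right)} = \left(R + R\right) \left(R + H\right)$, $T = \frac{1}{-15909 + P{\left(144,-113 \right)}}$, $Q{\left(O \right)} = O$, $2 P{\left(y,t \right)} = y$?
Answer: $-57 + \frac{i \sqrt{96311274333}}{15837} \approx -57.0 + 19.596 i$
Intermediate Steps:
$P{\left(y,t \right)} = \frac{y}{2}$
$T = - \frac{1}{15837}$ ($T = \frac{1}{-15909 + \frac{1}{2} \cdot 144} = \frac{1}{-15909 + 72} = \frac{1}{-15837} = - \frac{1}{15837} \approx -6.3143 \cdot 10^{-5}$)
$B{\left(R \right)} = 2 R \left(52 + R\right)$ ($B{\left(R \right)} = \left(R + R\right) \left(R + 52\right) = 2 R \left(52 + R\right)$)
$\sqrt{B{\left(-78 + 74 \right)} + T} + Q{\left(-57 \right)} = \sqrt{2 \left(-78 + 74\right) \left(52 + \left(-78 + 74\right)\right) - \frac{1}{15837}} - 57 = \sqrt{2 \left(-4\right) \left(52 - 4\right) - \frac{1}{15837}} - 57 = \sqrt{2 \left(-4\right) 48 - \frac{1}{15837}} - 57 = \sqrt{-384 - \frac{1}{15837}} - 57 = \sqrt{- \frac{6081409}{15837}} - 57 = \frac{i \sqrt{96311274333}}{15837} - 57 = -57 + \frac{i \sqrt{96311274333}}{15837}$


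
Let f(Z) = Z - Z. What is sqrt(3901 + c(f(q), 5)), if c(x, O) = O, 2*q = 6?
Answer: 3*sqrt(434) ≈ 62.498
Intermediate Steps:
q = 3 (q = (1/2)*6 = 3)
f(Z) = 0
sqrt(3901 + c(f(q), 5)) = sqrt(3901 + 5) = sqrt(3906) = 3*sqrt(434)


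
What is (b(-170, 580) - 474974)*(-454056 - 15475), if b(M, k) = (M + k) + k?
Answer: 222550181504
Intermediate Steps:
b(M, k) = M + 2*k
(b(-170, 580) - 474974)*(-454056 - 15475) = ((-170 + 2*580) - 474974)*(-454056 - 15475) = ((-170 + 1160) - 474974)*(-469531) = (990 - 474974)*(-469531) = -473984*(-469531) = 222550181504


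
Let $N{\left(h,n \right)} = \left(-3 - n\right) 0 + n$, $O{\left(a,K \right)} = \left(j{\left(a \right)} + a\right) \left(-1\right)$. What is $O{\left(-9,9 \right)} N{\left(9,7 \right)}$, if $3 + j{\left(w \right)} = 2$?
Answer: $70$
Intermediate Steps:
$j{\left(w \right)} = -1$ ($j{\left(w \right)} = -3 + 2 = -1$)
$O{\left(a,K \right)} = 1 - a$ ($O{\left(a,K \right)} = \left(-1 + a\right) \left(-1\right) = 1 - a$)
$N{\left(h,n \right)} = n$ ($N{\left(h,n \right)} = 0 + n = n$)
$O{\left(-9,9 \right)} N{\left(9,7 \right)} = \left(1 - -9\right) 7 = \left(1 + 9\right) 7 = 10 \cdot 7 = 70$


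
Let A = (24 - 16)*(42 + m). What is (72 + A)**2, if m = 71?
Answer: 952576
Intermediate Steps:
A = 904 (A = (24 - 16)*(42 + 71) = 8*113 = 904)
(72 + A)**2 = (72 + 904)**2 = 976**2 = 952576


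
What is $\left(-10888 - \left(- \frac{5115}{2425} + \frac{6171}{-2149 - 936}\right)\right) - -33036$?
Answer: $\frac{6628908038}{299245} \approx 22152.0$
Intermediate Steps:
$\left(-10888 - \left(- \frac{5115}{2425} + \frac{6171}{-2149 - 936}\right)\right) - -33036 = \left(-10888 - \left(\left(-5115\right) \frac{1}{2425} + \frac{6171}{-2149 - 936}\right)\right) + 33036 = \left(-10888 - \left(- \frac{1023}{485} + \frac{6171}{-3085}\right)\right) + 33036 = \left(-10888 - \left(- \frac{1023}{485} + 6171 \left(- \frac{1}{3085}\right)\right)\right) + 33036 = \left(-10888 - \left(- \frac{1023}{485} - \frac{6171}{3085}\right)\right) + 33036 = \left(-10888 - - \frac{1229778}{299245}\right) + 33036 = \left(-10888 + \frac{1229778}{299245}\right) + 33036 = - \frac{3256949782}{299245} + 33036 = \frac{6628908038}{299245}$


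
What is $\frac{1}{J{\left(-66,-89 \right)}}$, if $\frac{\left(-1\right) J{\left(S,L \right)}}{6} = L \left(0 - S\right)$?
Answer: $\frac{1}{35244} \approx 2.8374 \cdot 10^{-5}$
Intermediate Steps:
$J{\left(S,L \right)} = 6 L S$ ($J{\left(S,L \right)} = - 6 L \left(0 - S\right) = - 6 L \left(- S\right) = - 6 \left(- L S\right) = 6 L S$)
$\frac{1}{J{\left(-66,-89 \right)}} = \frac{1}{6 \left(-89\right) \left(-66\right)} = \frac{1}{35244}$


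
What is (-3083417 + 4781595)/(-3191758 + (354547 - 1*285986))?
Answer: -1698178/3123197 ≈ -0.54373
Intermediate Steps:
(-3083417 + 4781595)/(-3191758 + (354547 - 1*285986)) = 1698178/(-3191758 + (354547 - 285986)) = 1698178/(-3191758 + 68561) = 1698178/(-3123197) = 1698178*(-1/3123197) = -1698178/3123197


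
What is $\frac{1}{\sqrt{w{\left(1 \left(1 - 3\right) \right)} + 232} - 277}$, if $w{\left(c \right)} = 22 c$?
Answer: $- \frac{277}{76541} - \frac{2 \sqrt{47}}{76541} \approx -0.0037981$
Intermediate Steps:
$\frac{1}{\sqrt{w{\left(1 \left(1 - 3\right) \right)} + 232} - 277} = \frac{1}{\sqrt{22 \cdot 1 \left(1 - 3\right) + 232} - 277} = \frac{1}{\sqrt{22 \cdot 1 \left(-2\right) + 232} - 277} = \frac{1}{\sqrt{22 \left(-2\right) + 232} - 277} = \frac{1}{\sqrt{-44 + 232} - 277} = \frac{1}{\sqrt{188} - 277} = \frac{1}{2 \sqrt{47} - 277} = \frac{1}{-277 + 2 \sqrt{47}}$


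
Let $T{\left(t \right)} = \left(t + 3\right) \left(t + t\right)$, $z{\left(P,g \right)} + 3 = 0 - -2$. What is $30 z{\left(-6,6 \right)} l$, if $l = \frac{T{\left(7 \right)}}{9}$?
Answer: $- \frac{1400}{3} \approx -466.67$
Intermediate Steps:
$z{\left(P,g \right)} = -1$ ($z{\left(P,g \right)} = -3 + \left(0 - -2\right) = -3 + \left(0 + 2\right) = -3 + 2 = -1$)
$T{\left(t \right)} = 2 t \left(3 + t\right)$ ($T{\left(t \right)} = \left(3 + t\right) 2 t = 2 t \left(3 + t\right)$)
$l = \frac{140}{9}$ ($l = \frac{2 \cdot 7 \left(3 + 7\right)}{9} = 2 \cdot 7 \cdot 10 \cdot \frac{1}{9} = 140 \cdot \frac{1}{9} = \frac{140}{9} \approx 15.556$)
$30 z{\left(-6,6 \right)} l = 30 \left(-1\right) \frac{140}{9} = \left(-30\right) \frac{140}{9} = - \frac{1400}{3}$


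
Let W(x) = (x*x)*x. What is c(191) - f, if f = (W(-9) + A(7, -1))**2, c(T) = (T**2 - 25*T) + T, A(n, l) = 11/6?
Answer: -17887477/36 ≈ -4.9687e+5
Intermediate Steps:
W(x) = x**3 (W(x) = x**2*x = x**3)
A(n, l) = 11/6 (A(n, l) = 11*(1/6) = 11/6)
c(T) = T**2 - 24*T
f = 19035769/36 (f = ((-9)**3 + 11/6)**2 = (-729 + 11/6)**2 = (-4363/6)**2 = 19035769/36 ≈ 5.2877e+5)
c(191) - f = 191*(-24 + 191) - 1*19035769/36 = 191*167 - 19035769/36 = 31897 - 19035769/36 = -17887477/36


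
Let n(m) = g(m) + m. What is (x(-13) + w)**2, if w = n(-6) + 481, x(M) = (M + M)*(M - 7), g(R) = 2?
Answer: 994009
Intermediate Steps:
x(M) = 2*M*(-7 + M) (x(M) = (2*M)*(-7 + M) = 2*M*(-7 + M))
n(m) = 2 + m
w = 477 (w = (2 - 6) + 481 = -4 + 481 = 477)
(x(-13) + w)**2 = (2*(-13)*(-7 - 13) + 477)**2 = (2*(-13)*(-20) + 477)**2 = (520 + 477)**2 = 997**2 = 994009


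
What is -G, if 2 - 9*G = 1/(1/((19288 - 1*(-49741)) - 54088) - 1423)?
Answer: -42537025/191349378 ≈ -0.22230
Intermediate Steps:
G = 42537025/191349378 (G = 2/9 - 1/(9*(1/((19288 - 1*(-49741)) - 54088) - 1423)) = 2/9 - 1/(9*(1/((19288 + 49741) - 54088) - 1423)) = 2/9 - 1/(9*(1/(69029 - 54088) - 1423)) = 2/9 - 1/(9*(1/14941 - 1423)) = 2/9 - 1/(9*(-21261042/14941)) = 2/9 - 1/9*(-14941/21261042) = 2/9 + 14941/191349378 = 42537025/191349378 ≈ 0.22230)
-G = -1*42537025/191349378 = -42537025/191349378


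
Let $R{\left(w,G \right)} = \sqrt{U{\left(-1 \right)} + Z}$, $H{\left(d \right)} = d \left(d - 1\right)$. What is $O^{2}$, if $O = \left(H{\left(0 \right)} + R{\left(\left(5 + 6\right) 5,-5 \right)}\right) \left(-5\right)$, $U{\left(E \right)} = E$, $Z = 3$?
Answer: $50$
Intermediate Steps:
$H{\left(d \right)} = d \left(-1 + d\right)$
$R{\left(w,G \right)} = \sqrt{2}$ ($R{\left(w,G \right)} = \sqrt{-1 + 3} = \sqrt{2}$)
$O = - 5 \sqrt{2}$ ($O = \left(0 \left(-1 + 0\right) + \sqrt{2}\right) \left(-5\right) = \left(0 \left(-1\right) + \sqrt{2}\right) \left(-5\right) = \left(0 + \sqrt{2}\right) \left(-5\right) = \sqrt{2} \left(-5\right) = - 5 \sqrt{2} \approx -7.0711$)
$O^{2} = \left(- 5 \sqrt{2}\right)^{2} = 50$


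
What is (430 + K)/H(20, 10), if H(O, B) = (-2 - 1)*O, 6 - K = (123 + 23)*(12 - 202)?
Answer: -2348/5 ≈ -469.60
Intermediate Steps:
K = 27746 (K = 6 - (123 + 23)*(12 - 202) = 6 - 146*(-190) = 6 - 1*(-27740) = 6 + 27740 = 27746)
H(O, B) = -3*O
(430 + K)/H(20, 10) = (430 + 27746)/((-3*20)) = 28176/(-60) = 28176*(-1/60) = -2348/5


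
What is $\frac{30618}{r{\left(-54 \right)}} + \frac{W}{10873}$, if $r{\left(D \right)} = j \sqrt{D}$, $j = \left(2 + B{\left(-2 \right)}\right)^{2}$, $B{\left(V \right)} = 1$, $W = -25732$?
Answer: $- \frac{25732}{10873} - 189 i \sqrt{6} \approx -2.3666 - 462.95 i$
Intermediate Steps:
$j = 9$ ($j = \left(2 + 1\right)^{2} = 3^{2} = 9$)
$r{\left(D \right)} = 9 \sqrt{D}$
$\frac{30618}{r{\left(-54 \right)}} + \frac{W}{10873} = \frac{30618}{9 \sqrt{-54}} - \frac{25732}{10873} = \frac{30618}{9 \cdot 3 i \sqrt{6}} - \frac{25732}{10873} = \frac{30618}{27 i \sqrt{6}} - \frac{25732}{10873} = 30618 \left(- \frac{i \sqrt{6}}{162}\right) - \frac{25732}{10873} = - 189 i \sqrt{6} - \frac{25732}{10873} = - \frac{25732}{10873} - 189 i \sqrt{6}$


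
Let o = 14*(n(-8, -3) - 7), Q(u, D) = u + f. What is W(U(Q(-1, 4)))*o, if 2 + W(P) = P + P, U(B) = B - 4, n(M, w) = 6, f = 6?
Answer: 0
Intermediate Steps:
Q(u, D) = 6 + u (Q(u, D) = u + 6 = 6 + u)
U(B) = -4 + B
W(P) = -2 + 2*P (W(P) = -2 + (P + P) = -2 + 2*P)
o = -14 (o = 14*(6 - 7) = 14*(-1) = -14)
W(U(Q(-1, 4)))*o = (-2 + 2*(-4 + (6 - 1)))*(-14) = (-2 + 2*(-4 + 5))*(-14) = (-2 + 2*1)*(-14) = (-2 + 2)*(-14) = 0*(-14) = 0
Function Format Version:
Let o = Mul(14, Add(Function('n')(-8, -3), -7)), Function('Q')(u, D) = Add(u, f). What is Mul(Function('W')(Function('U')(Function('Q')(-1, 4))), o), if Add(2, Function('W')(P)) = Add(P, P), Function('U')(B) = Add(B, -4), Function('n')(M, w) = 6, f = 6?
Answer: 0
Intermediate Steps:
Function('Q')(u, D) = Add(6, u) (Function('Q')(u, D) = Add(u, 6) = Add(6, u))
Function('U')(B) = Add(-4, B)
Function('W')(P) = Add(-2, Mul(2, P)) (Function('W')(P) = Add(-2, Add(P, P)) = Add(-2, Mul(2, P)))
o = -14 (o = Mul(14, Add(6, -7)) = Mul(14, -1) = -14)
Mul(Function('W')(Function('U')(Function('Q')(-1, 4))), o) = Mul(Add(-2, Mul(2, Add(-4, Add(6, -1)))), -14) = Mul(Add(-2, Mul(2, Add(-4, 5))), -14) = Mul(Add(-2, Mul(2, 1)), -14) = Mul(Add(-2, 2), -14) = Mul(0, -14) = 0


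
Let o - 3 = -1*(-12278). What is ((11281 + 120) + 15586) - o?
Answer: 14706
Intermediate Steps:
o = 12281 (o = 3 - 1*(-12278) = 3 + 12278 = 12281)
((11281 + 120) + 15586) - o = ((11281 + 120) + 15586) - 1*12281 = (11401 + 15586) - 12281 = 26987 - 12281 = 14706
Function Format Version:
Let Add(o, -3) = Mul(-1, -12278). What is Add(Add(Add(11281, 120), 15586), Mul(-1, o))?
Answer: 14706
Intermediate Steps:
o = 12281 (o = Add(3, Mul(-1, -12278)) = Add(3, 12278) = 12281)
Add(Add(Add(11281, 120), 15586), Mul(-1, o)) = Add(Add(Add(11281, 120), 15586), Mul(-1, 12281)) = Add(Add(11401, 15586), -12281) = Add(26987, -12281) = 14706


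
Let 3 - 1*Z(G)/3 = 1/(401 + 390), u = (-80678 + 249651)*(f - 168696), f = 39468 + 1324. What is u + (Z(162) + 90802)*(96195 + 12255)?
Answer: -9305221212172/791 ≈ -1.1764e+10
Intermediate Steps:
f = 40792
u = -21612322592 (u = (-80678 + 249651)*(40792 - 168696) = 168973*(-127904) = -21612322592)
Z(G) = 7116/791 (Z(G) = 9 - 3/(401 + 390) = 9 - 3/791 = 7116/791)
u + (Z(162) + 90802)*(96195 + 12255) = -21612322592 + (7116/791 + 90802)*(96195 + 12255) = -21612322592 + (71831498/791)*108450 = -21612322592 + 7790125958100/791 = -9305221212172/791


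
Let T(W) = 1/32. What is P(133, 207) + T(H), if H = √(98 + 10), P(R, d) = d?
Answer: 6625/32 ≈ 207.03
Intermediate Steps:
H = 6*√3 (H = √108 = 6*√3 ≈ 10.392)
T(W) = 1/32
P(133, 207) + T(H) = 207 + 1/32 = 6625/32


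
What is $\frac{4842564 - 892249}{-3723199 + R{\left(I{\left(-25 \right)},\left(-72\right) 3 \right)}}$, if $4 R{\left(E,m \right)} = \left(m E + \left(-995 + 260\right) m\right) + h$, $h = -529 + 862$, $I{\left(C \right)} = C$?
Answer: $- \frac{15801260}{14728303} \approx -1.0728$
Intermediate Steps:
$h = 333$
$R{\left(E,m \right)} = \frac{333}{4} - \frac{735 m}{4} + \frac{E m}{4}$ ($R{\left(E,m \right)} = \frac{\left(m E + \left(-995 + 260\right) m\right) + 333}{4} = \frac{\left(E m - 735 m\right) + 333}{4} = \frac{\left(- 735 m + E m\right) + 333}{4} = \frac{333 - 735 m + E m}{4} = \frac{333}{4} - \frac{735 m}{4} + \frac{E m}{4}$)
$\frac{4842564 - 892249}{-3723199 + R{\left(I{\left(-25 \right)},\left(-72\right) 3 \right)}} = \frac{4842564 - 892249}{-3723199 + \left(\frac{333}{4} - \frac{735 \left(\left(-72\right) 3\right)}{4} + \frac{1}{4} \left(-25\right) \left(\left(-72\right) 3\right)\right)} = \frac{3950315}{-3723199 + \left(\frac{333}{4} - -39690 + \frac{1}{4} \left(-25\right) \left(-216\right)\right)} = \frac{3950315}{-3723199 + \left(\frac{333}{4} + 39690 + 1350\right)} = \frac{3950315}{-3723199 + \frac{164493}{4}} = \frac{3950315}{- \frac{14728303}{4}} = 3950315 \left(- \frac{4}{14728303}\right) = - \frac{15801260}{14728303}$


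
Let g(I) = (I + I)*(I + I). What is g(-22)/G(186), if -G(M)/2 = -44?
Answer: 22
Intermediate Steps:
g(I) = 4*I² (g(I) = (2*I)*(2*I) = 4*I²)
G(M) = 88 (G(M) = -2*(-44) = 88)
g(-22)/G(186) = (4*(-22)²)/88 = (4*484)*(1/88) = 1936*(1/88) = 22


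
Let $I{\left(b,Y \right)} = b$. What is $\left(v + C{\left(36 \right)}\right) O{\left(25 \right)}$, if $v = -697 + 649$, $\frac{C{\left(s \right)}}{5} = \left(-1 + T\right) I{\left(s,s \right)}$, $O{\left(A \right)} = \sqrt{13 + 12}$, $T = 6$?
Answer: $4260$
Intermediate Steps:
$O{\left(A \right)} = 5$ ($O{\left(A \right)} = \sqrt{25} = 5$)
$C{\left(s \right)} = 25 s$ ($C{\left(s \right)} = 5 \left(-1 + 6\right) s = 5 \cdot 5 s = 25 s$)
$v = -48$
$\left(v + C{\left(36 \right)}\right) O{\left(25 \right)} = \left(-48 + 25 \cdot 36\right) 5 = \left(-48 + 900\right) 5 = 852 \cdot 5 = 4260$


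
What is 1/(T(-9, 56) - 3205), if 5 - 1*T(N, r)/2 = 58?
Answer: -1/3311 ≈ -0.00030202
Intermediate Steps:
T(N, r) = -106 (T(N, r) = 10 - 2*58 = 10 - 116 = -106)
1/(T(-9, 56) - 3205) = 1/(-106 - 3205) = 1/(-3311) = -1/3311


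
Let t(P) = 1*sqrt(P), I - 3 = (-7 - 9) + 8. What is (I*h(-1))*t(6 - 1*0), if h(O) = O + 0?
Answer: 5*sqrt(6) ≈ 12.247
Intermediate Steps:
I = -5 (I = 3 + ((-7 - 9) + 8) = 3 + (-16 + 8) = 3 - 8 = -5)
t(P) = sqrt(P)
h(O) = O
(I*h(-1))*t(6 - 1*0) = (-5*(-1))*sqrt(6 - 1*0) = 5*sqrt(6 + 0) = 5*sqrt(6)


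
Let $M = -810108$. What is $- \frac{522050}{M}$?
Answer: $\frac{261025}{405054} \approx 0.64442$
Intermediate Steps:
$- \frac{522050}{M} = - \frac{522050}{-810108} = \left(-522050\right) \left(- \frac{1}{810108}\right) = \frac{261025}{405054}$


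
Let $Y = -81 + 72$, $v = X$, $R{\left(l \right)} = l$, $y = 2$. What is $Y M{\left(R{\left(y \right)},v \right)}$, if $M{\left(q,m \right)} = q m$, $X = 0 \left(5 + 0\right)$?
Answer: $0$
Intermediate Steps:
$X = 0$ ($X = 0 \cdot 5 = 0$)
$v = 0$
$Y = -9$
$M{\left(q,m \right)} = m q$
$Y M{\left(R{\left(y \right)},v \right)} = - 9 \cdot 0 \cdot 2 = \left(-9\right) 0 = 0$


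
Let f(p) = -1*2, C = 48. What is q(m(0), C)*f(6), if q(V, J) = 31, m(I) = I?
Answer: -62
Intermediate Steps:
f(p) = -2
q(m(0), C)*f(6) = 31*(-2) = -62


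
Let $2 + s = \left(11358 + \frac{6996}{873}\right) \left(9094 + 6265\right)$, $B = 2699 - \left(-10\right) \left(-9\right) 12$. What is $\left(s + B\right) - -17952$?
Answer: $\frac{50805740669}{291} \approx 1.7459 \cdot 10^{8}$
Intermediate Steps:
$B = 1619$ ($B = 2699 - 90 \cdot 12 = 2699 - 1080 = 1619$)
$s = \frac{50800045508}{291}$ ($s = -2 + \left(11358 + \frac{6996}{873}\right) \left(9094 + 6265\right) = -2 + \left(11358 + 6996 \cdot \frac{1}{873}\right) 15359 = -2 + \left(11358 + \frac{2332}{291}\right) 15359 = -2 + \frac{3307510}{291} \cdot 15359 = -2 + \frac{50800046090}{291} = \frac{50800045508}{291} \approx 1.7457 \cdot 10^{8}$)
$\left(s + B\right) - -17952 = \left(\frac{50800045508}{291} + 1619\right) - -17952 = \frac{50800516637}{291} + 17952 = \frac{50805740669}{291}$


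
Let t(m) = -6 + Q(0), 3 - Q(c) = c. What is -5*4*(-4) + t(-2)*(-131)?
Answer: 473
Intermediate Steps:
Q(c) = 3 - c
t(m) = -3 (t(m) = -6 + (3 - 1*0) = -6 + (3 + 0) = -6 + 3 = -3)
-5*4*(-4) + t(-2)*(-131) = -5*4*(-4) - 3*(-131) = -20*(-4) + 393 = 80 + 393 = 473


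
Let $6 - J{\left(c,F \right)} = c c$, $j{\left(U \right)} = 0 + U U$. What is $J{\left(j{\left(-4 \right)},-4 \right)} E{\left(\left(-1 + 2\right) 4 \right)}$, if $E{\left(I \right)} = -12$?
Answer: $3000$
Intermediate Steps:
$j{\left(U \right)} = U^{2}$ ($j{\left(U \right)} = 0 + U^{2} = U^{2}$)
$J{\left(c,F \right)} = 6 - c^{2}$ ($J{\left(c,F \right)} = 6 - c c = 6 - c^{2}$)
$J{\left(j{\left(-4 \right)},-4 \right)} E{\left(\left(-1 + 2\right) 4 \right)} = \left(6 - \left(\left(-4\right)^{2}\right)^{2}\right) \left(-12\right) = \left(6 - 16^{2}\right) \left(-12\right) = \left(6 - 256\right) \left(-12\right) = \left(-250\right) \left(-12\right) = 3000$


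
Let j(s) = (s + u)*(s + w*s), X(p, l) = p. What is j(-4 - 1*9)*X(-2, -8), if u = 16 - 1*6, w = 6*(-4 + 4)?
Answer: -78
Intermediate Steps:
w = 0 (w = 6*0 = 0)
u = 10 (u = 16 - 6 = 10)
j(s) = s*(10 + s) (j(s) = (s + 10)*(s + 0*s) = (10 + s)*(s + 0) = (10 + s)*s = s*(10 + s))
j(-4 - 1*9)*X(-2, -8) = ((-4 - 1*9)*(10 + (-4 - 1*9)))*(-2) = ((-4 - 9)*(10 + (-4 - 9)))*(-2) = -13*(10 - 13)*(-2) = -13*(-3)*(-2) = 39*(-2) = -78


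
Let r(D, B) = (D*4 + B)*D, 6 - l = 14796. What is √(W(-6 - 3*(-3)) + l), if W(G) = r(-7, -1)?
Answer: I*√14587 ≈ 120.78*I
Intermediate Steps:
l = -14790 (l = 6 - 1*14796 = 6 - 14796 = -14790)
r(D, B) = D*(B + 4*D) (r(D, B) = (4*D + B)*D = (B + 4*D)*D = D*(B + 4*D))
W(G) = 203 (W(G) = -7*(-1 + 4*(-7)) = -7*(-1 - 28) = -7*(-29) = 203)
√(W(-6 - 3*(-3)) + l) = √(203 - 14790) = √(-14587) = I*√14587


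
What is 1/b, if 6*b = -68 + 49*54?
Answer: 3/1289 ≈ 0.0023274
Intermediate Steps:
b = 1289/3 (b = (-68 + 49*54)/6 = (-68 + 2646)/6 = (⅙)*2578 = 1289/3 ≈ 429.67)
1/b = 1/(1289/3) = 3/1289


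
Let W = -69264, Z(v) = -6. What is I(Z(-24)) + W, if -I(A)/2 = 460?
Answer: -70184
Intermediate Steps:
I(A) = -920 (I(A) = -2*460 = -920)
I(Z(-24)) + W = -920 - 69264 = -70184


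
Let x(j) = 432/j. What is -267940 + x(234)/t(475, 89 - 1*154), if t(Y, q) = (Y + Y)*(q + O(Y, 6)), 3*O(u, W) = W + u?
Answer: -236597718482/883025 ≈ -2.6794e+5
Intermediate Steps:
O(u, W) = W/3 + u/3 (O(u, W) = (W + u)/3 = W/3 + u/3)
t(Y, q) = 2*Y*(2 + q + Y/3) (t(Y, q) = (Y + Y)*(q + ((1/3)*6 + Y/3)) = (2*Y)*(q + (2 + Y/3)) = (2*Y)*(2 + q + Y/3) = 2*Y*(2 + q + Y/3))
-267940 + x(234)/t(475, 89 - 1*154) = -267940 + (432/234)/(((2/3)*475*(6 + 475 + 3*(89 - 1*154)))) = -267940 + (432*(1/234))/(((2/3)*475*(6 + 475 + 3*(89 - 154)))) = -267940 + 24/(13*(((2/3)*475*(6 + 475 + 3*(-65))))) = -267940 + 24/(13*(((2/3)*475*(6 + 475 - 195)))) = -267940 + 24/(13*(((2/3)*475*286))) = -267940 + 24/(13*(271700/3)) = -267940 + (24/13)*(3/271700) = -267940 + 18/883025 = -236597718482/883025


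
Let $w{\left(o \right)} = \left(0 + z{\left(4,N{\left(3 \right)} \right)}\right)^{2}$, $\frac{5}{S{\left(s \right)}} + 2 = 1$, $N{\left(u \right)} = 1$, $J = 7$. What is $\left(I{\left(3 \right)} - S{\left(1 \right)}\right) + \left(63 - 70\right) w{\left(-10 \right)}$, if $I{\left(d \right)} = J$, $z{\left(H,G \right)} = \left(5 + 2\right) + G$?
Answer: $-436$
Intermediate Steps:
$z{\left(H,G \right)} = 7 + G$
$I{\left(d \right)} = 7$
$S{\left(s \right)} = -5$ ($S{\left(s \right)} = \frac{5}{-2 + 1} = \frac{5}{-1} = 5 \left(-1\right) = -5$)
$w{\left(o \right)} = 64$ ($w{\left(o \right)} = \left(0 + \left(7 + 1\right)\right)^{2} = \left(0 + 8\right)^{2} = 8^{2} = 64$)
$\left(I{\left(3 \right)} - S{\left(1 \right)}\right) + \left(63 - 70\right) w{\left(-10 \right)} = \left(7 - -5\right) + \left(63 - 70\right) 64 = \left(7 + 5\right) + \left(63 - 70\right) 64 = 12 - 448 = -436$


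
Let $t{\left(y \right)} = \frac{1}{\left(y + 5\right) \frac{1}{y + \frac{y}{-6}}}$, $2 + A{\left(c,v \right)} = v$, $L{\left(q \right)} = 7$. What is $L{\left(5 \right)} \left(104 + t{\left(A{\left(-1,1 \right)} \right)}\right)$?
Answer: $\frac{17437}{24} \approx 726.54$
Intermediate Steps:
$A{\left(c,v \right)} = -2 + v$
$t{\left(y \right)} = \frac{5 y}{6 \left(5 + y\right)}$ ($t{\left(y \right)} = \frac{1}{\left(5 + y\right) \frac{1}{y + y \left(- \frac{1}{6}\right)}} = \frac{1}{\left(5 + y\right) \frac{1}{y - \frac{y}{6}}} = \frac{1}{\left(5 + y\right) \frac{1}{\frac{5}{6} y}} = \frac{1}{\left(5 + y\right) \frac{6}{5 y}} = \frac{1}{\frac{6}{5} \frac{1}{y} \left(5 + y\right)} = \frac{5 y}{6 \left(5 + y\right)}$)
$L{\left(5 \right)} \left(104 + t{\left(A{\left(-1,1 \right)} \right)}\right) = 7 \left(104 + \frac{5 \left(-2 + 1\right)}{6 \left(5 + \left(-2 + 1\right)\right)}\right) = 7 \left(104 + \frac{5}{6} \left(-1\right) \frac{1}{5 - 1}\right) = 7 \left(104 + \frac{5}{6} \left(-1\right) \frac{1}{4}\right) = 7 \left(104 - \frac{5}{24}\right) = 7 \cdot \frac{2491}{24} = \frac{17437}{24}$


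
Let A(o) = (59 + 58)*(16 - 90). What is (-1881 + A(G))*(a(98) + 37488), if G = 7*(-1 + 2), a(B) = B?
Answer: -396118854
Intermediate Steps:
G = 7 (G = 7*1 = 7)
A(o) = -8658 (A(o) = 117*(-74) = -8658)
(-1881 + A(G))*(a(98) + 37488) = (-1881 - 8658)*(98 + 37488) = -10539*37586 = -396118854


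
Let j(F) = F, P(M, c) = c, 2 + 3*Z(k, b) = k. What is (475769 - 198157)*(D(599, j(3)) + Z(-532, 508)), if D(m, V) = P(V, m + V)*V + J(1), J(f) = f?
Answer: 452229948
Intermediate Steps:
Z(k, b) = -⅔ + k/3
D(m, V) = 1 + V*(V + m) (D(m, V) = (m + V)*V + 1 = (V + m)*V + 1 = V*(V + m) + 1 = 1 + V*(V + m))
(475769 - 198157)*(D(599, j(3)) + Z(-532, 508)) = (475769 - 198157)*((1 + 3*(3 + 599)) + (-⅔ + (⅓)*(-532))) = 277612*((1 + 3*602) + (-⅔ - 532/3)) = 277612*((1 + 1806) - 178) = 277612*(1807 - 178) = 277612*1629 = 452229948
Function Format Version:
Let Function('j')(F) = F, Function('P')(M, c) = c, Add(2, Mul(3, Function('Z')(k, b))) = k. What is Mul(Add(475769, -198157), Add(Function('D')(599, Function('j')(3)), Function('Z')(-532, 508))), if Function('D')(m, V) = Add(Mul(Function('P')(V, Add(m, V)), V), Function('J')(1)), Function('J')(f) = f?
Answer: 452229948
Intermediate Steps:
Function('Z')(k, b) = Add(Rational(-2, 3), Mul(Rational(1, 3), k))
Function('D')(m, V) = Add(1, Mul(V, Add(V, m))) (Function('D')(m, V) = Add(Mul(Add(m, V), V), 1) = Add(Mul(Add(V, m), V), 1) = Add(Mul(V, Add(V, m)), 1) = Add(1, Mul(V, Add(V, m))))
Mul(Add(475769, -198157), Add(Function('D')(599, Function('j')(3)), Function('Z')(-532, 508))) = Mul(Add(475769, -198157), Add(Add(1, Mul(3, Add(3, 599))), Add(Rational(-2, 3), Mul(Rational(1, 3), -532)))) = Mul(277612, Add(Add(1, Mul(3, 602)), Add(Rational(-2, 3), Rational(-532, 3)))) = Mul(277612, Add(Add(1, 1806), -178)) = Mul(277612, Add(1807, -178)) = Mul(277612, 1629) = 452229948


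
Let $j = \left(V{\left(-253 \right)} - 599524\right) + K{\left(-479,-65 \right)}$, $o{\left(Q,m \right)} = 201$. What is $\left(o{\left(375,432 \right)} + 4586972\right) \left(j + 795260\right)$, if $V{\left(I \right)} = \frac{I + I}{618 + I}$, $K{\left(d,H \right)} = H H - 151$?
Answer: $\frac{334543187442912}{365} \approx 9.1656 \cdot 10^{11}$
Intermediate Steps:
$K{\left(d,H \right)} = -151 + H^{2}$ ($K{\left(d,H \right)} = H^{2} - 151 = -151 + H^{2}$)
$V{\left(I \right)} = \frac{2 I}{618 + I}$
$j = - \frac{217339756}{365}$ ($j = \left(2 \left(-253\right) \frac{1}{618 - 253} - 599524\right) - \left(151 - \left(-65\right)^{2}\right) = \left(2 \left(-253\right) \frac{1}{365} - 599524\right) + \left(-151 + 4225\right) = \left(2 \left(-253\right) \frac{1}{365} - 599524\right) + 4074 = \left(- \frac{506}{365} - 599524\right) + 4074 = - \frac{218826766}{365} + 4074 = - \frac{217339756}{365} \approx -5.9545 \cdot 10^{5}$)
$\left(o{\left(375,432 \right)} + 4586972\right) \left(j + 795260\right) = \left(201 + 4586972\right) \left(- \frac{217339756}{365} + 795260\right) = 4587173 \cdot \frac{72930144}{365} = \frac{334543187442912}{365}$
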